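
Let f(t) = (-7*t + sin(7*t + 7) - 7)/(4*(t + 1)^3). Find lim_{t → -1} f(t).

Direct substitution gives 0/0.
Apply L'Hôpital: lim (7*cos(7*t + 7) - 7)/(12*(t + 1)^2), still 0/0.
Apply L'Hôpital: lim (-49*sin(7*t + 7))/(24*t + 24), still 0/0.
After 3 applications of L'Hôpital's rule the quotient is (-343*cos(7*t + 7))/(24); substituting t = -1 gives -343/24.

-343/24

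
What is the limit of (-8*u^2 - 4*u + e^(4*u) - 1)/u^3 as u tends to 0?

Direct substitution gives 0/0.
Apply L'Hôpital: lim (-16*u + 4*e^(4*u) - 4)/(3*u^2), still 0/0.
Apply L'Hôpital: lim (16*e^(4*u) - 16)/(6*u), still 0/0.
After 3 applications of L'Hôpital's rule the quotient is (64*e^(4*u))/(6); substituting u = 0 gives 32/3.

32/3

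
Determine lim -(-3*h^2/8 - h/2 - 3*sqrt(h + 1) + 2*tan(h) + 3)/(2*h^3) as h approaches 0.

Substitution gives 0/0 (the numerator vanishes to order 3).
Expand each term to order h^3: the coefficient of h^3 in -3·√(1 + h) is -3/16 and in 2·tan(h) is 2/3.
Lower-order terms cancel with the polynomial part, so the numerator is (23/48)·h^3 + o(h^3), and the limit is (23/48)/(-2) = -23/96.

-23/96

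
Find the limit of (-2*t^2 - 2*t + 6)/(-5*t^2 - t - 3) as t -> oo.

2/5

Numerator and denominator both have degree 2.
Dividing every term by t^2, all lower-order terms vanish and the limit is the ratio of leading coefficients, -2/(-5) = 2/5.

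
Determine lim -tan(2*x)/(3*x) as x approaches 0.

-2/3

Substitution gives 0/0.
Since tan(u)/u → 1 as u → 0, tan(2x)/(2x) → 1 and the limit is 2/(-3) = -2/3.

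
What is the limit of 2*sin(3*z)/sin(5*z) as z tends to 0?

Substitution gives 0/0.
Divide numerator and denominator by z: sin(3z)/z → 3 and sin(5z)/z → 5, so the limit is 2·3/5 = 6/5.

6/5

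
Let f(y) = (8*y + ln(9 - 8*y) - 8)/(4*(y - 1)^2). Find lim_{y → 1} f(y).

-8

Direct substitution gives 0/0.
Apply L'Hôpital: lim (8 - 8/(9 - 8*y))/(8*y - 8), still 0/0.
After 2 applications of L'Hôpital's rule the quotient is (-64/(9 - 8*y)^2)/(8); substituting y = 1 gives -8.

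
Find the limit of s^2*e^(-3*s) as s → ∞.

0

Write as s^2/e^{3s}, an ∞/∞ form.
Exponential growth dominates any polynomial, so repeated L'Hôpital (or the standard result) gives 0.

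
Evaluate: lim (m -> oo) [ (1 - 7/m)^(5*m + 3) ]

e^(-35)

Let L be the limit and take ln: ln L = lim (5m + 3)·ln(1 - 7/m) = lim (5m + 3)·(-7/m + O(1/m²)) = -35.
Hence L = e^(-35).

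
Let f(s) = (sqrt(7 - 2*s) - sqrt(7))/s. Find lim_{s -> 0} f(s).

Substitution gives 0/0. Multiply numerator and denominator by the conjugate √(7 - 2s) + √7.
The numerator becomes (7 - 2s) − 7 = -2s, so the expression simplifies to -2/(√(7 - 2s) + √7).
Letting s → 0 gives -2/(2√7) = -√(7)/7.

-√(7)/7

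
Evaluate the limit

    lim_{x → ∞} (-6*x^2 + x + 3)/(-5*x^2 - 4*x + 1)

6/5

Numerator and denominator both have degree 2.
Dividing every term by x^2, all lower-order terms vanish and the limit is the ratio of leading coefficients, -6/(-5) = 6/5.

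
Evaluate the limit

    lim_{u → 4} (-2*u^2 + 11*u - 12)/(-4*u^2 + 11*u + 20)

5/21

At u = 4 both the top and bottom vanish — a removable singularity. Factoring out (u - 4) from each leaves (3 - 2*u)/(-4*u - 5), which at u = 4 equals 5/21.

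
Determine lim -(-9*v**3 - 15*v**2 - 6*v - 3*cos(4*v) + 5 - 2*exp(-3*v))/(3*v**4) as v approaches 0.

155/12

Substitution gives 0/0; apply L'Hôpital's rule 4 times.
After differentiating numerator and denominator 4 times the quotient is (-768*cos(4*v) - 162*e^(-3*v))/(-72); at v = 0 this is 155/12.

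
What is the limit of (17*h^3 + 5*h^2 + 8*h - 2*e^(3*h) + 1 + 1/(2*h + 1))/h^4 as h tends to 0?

37/4

Substitution gives 0/0; apply L'Hôpital's rule 4 times.
After differentiating numerator and denominator 4 times the quotient is (-162*e^(3*h) + 384/(2*h + 1)^5)/(24); at h = 0 this is 37/4.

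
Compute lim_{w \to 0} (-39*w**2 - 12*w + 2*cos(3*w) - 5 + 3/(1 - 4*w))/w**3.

Substitution gives 0/0 (the numerator vanishes to order 3).
Expand each term to order w^3: the coefficient of w^3 in 3·1/(1 - 4w) is 192 and in 2·cos(3w) is 0.
Lower-order terms cancel with the polynomial part, so the numerator is (192)·w^3 + o(w^3), and the limit is (192)/(1) = 192.

192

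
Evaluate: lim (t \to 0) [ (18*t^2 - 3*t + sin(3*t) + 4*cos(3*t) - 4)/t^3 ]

Substitution gives 0/0 (the numerator vanishes to order 3).
Expand each term to order t^3: the coefficient of t^3 in sin(3t) is -9/2 and in 4·cos(3t) is 0.
Lower-order terms cancel with the polynomial part, so the numerator is (-9/2)·t^3 + o(t^3), and the limit is (-9/2)/(1) = -9/2.

-9/2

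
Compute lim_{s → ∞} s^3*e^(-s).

0

Write as s^3/e^{1s}, an ∞/∞ form.
Exponential growth dominates any polynomial, so repeated L'Hôpital (or the standard result) gives 0.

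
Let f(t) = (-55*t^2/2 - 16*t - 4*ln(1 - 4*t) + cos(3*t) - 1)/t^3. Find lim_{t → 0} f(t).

Substitution gives 0/0 (the numerator vanishes to order 3).
Expand each term to order t^3: the coefficient of t^3 in cos(3t) is 0 and in -4·ln(1 - 4t) is 256/3.
Lower-order terms cancel with the polynomial part, so the numerator is (256/3)·t^3 + o(t^3), and the limit is (256/3)/(1) = 256/3.

256/3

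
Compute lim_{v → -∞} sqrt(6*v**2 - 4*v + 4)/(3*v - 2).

-√(6)/3

For large |v|, √(6*v^2 - 4*v + 4) ≈ √6·|v| and the denominator ≈ 3v.
Since v → −∞, |v| = −v, giving −√6/(3) = -√(6)/3.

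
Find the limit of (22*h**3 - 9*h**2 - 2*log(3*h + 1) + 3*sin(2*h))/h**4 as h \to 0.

Substitution gives 0/0; apply L'Hôpital's rule 4 times.
After differentiating numerator and denominator 4 times the quotient is (48*sin(2*h) + 972/(3*h + 1)^4)/(24); at h = 0 this is 81/2.

81/2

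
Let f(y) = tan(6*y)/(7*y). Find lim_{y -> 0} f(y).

Substitution gives 0/0.
Since tan(u)/u → 1 as u → 0, tan(6y)/(6y) → 1 and the limit is 6/7.

6/7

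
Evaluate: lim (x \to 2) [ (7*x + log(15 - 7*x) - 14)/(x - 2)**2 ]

-49/2

Direct substitution gives 0/0.
Apply L'Hôpital: lim (7 - 7/(15 - 7*x))/(2*x - 4), still 0/0.
After 2 applications of L'Hôpital's rule the quotient is (-49/(15 - 7*x)^2)/(2); substituting x = 2 gives -49/2.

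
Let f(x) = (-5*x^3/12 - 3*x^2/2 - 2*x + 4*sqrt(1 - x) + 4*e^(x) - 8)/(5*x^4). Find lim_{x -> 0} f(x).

1/480

Substitution gives 0/0 (the numerator vanishes to order 4).
Expand each term to order x^4: the coefficient of x^4 in 4·e^(x) is 1/6 and in 4·√(1 - x) is -5/32.
Lower-order terms cancel with the polynomial part, so the numerator is (1/96)·x^4 + o(x^4), and the limit is (1/96)/(5) = 1/480.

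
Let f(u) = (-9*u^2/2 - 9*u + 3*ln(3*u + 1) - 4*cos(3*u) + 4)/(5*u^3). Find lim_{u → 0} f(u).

Substitution gives 0/0; apply L'Hôpital's rule 3 times.
After differentiating numerator and denominator 3 times the quotient is (-108*sin(3*u) + 162/(3*u + 1)^3)/(30); at u = 0 this is 27/5.

27/5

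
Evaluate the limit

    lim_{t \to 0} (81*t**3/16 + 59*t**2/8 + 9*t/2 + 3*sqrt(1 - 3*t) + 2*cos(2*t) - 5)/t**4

Substitution gives 0/0 (the numerator vanishes to order 4).
Expand each term to order t^4: the coefficient of t^4 in 3·√(1 - 3t) is -1215/128 and in 2·cos(2t) is 4/3.
Lower-order terms cancel with the polynomial part, so the numerator is (-3133/384)·t^4 + o(t^4), and the limit is (-3133/384)/(1) = -3133/384.

-3133/384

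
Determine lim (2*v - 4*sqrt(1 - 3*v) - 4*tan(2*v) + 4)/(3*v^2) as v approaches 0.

Substitution gives 0/0; apply L'Hôpital's rule 2 times.
After differentiating numerator and denominator 2 times the quotient is (-32*tan(2*v)/cos(2*v)^2 + 9/(1 - 3*v)^(3/2))/(6); at v = 0 this is 3/2.

3/2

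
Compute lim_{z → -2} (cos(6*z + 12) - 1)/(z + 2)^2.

Direct substitution gives 0/0.
Apply L'Hôpital: lim (-6*sin(6*z + 12))/(2*z + 4), still 0/0.
After 2 applications of L'Hôpital's rule the quotient is (-36*cos(6*z + 12))/(2); substituting z = -2 gives -18.

-18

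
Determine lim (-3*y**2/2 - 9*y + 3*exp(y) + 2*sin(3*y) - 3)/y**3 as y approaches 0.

Substitution gives 0/0; apply L'Hôpital's rule 3 times.
After differentiating numerator and denominator 3 times the quotient is (3*e^(y) - 54*cos(3*y))/(6); at y = 0 this is -17/2.

-17/2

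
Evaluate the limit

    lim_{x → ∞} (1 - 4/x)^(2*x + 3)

Write it as [(1 - 4/x)^x]^(2) · (1 - 4/x)^(3). The bracketed term tends to e^(-4) and the second factor to 1, so the limit is e^(-8).

e^(-8)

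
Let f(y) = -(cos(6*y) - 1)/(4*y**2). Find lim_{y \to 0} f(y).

Direct substitution gives 0/0.
Apply L'Hôpital: lim (-6*sin(6*y))/(-8*y), still 0/0.
After 2 applications of L'Hôpital's rule the quotient is (-36*cos(6*y))/(-8); substituting y = 0 gives 9/2.

9/2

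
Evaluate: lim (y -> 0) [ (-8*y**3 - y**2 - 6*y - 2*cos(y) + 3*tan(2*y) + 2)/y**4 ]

-1/12

Substitution gives 0/0 (the numerator vanishes to order 4).
Expand each term to order y^4: the coefficient of y^4 in -2·cos(y) is -1/12 and in 3·tan(2y) is 0.
Lower-order terms cancel with the polynomial part, so the numerator is (-1/12)·y^4 + o(y^4), and the limit is (-1/12)/(1) = -1/12.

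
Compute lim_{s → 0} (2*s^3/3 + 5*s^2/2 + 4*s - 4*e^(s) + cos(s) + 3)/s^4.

Substitution gives 0/0; apply L'Hôpital's rule 4 times.
After differentiating numerator and denominator 4 times the quotient is (-4*e^(s) + cos(s))/(24); at s = 0 this is -1/8.

-1/8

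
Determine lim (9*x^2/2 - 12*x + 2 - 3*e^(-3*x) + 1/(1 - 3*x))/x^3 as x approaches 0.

81/2

Substitution gives 0/0 (the numerator vanishes to order 3).
Expand each term to order x^3: the coefficient of x^3 in -3·e^(-3x) is 27/2 and in 1/(1 - 3x) is 27.
Lower-order terms cancel with the polynomial part, so the numerator is (81/2)·x^3 + o(x^3), and the limit is (81/2)/(1) = 81/2.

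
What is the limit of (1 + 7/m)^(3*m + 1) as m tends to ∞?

e^(21)

Write it as [(1 + 7/m)^m]^(3) · (1 + 7/m)^(1). The bracketed term tends to e^(7) and the second factor to 1, so the limit is e^(21).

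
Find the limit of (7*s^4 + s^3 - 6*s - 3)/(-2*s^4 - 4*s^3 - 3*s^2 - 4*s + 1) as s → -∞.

Numerator and denominator both have degree 4.
Dividing every term by s^4, all lower-order terms vanish and the limit is the ratio of leading coefficients, 7/(-2) = -7/2.

-7/2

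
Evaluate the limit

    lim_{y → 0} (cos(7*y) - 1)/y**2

Direct substitution gives 0/0.
Apply L'Hôpital: lim (-7*sin(7*y))/(2*y), still 0/0.
After 2 applications of L'Hôpital's rule the quotient is (-49*cos(7*y))/(2); substituting y = 0 gives -49/2.

-49/2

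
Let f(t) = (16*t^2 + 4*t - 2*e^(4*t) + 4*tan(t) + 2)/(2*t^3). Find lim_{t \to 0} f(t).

-10

Substitution gives 0/0; apply L'Hôpital's rule 3 times.
After differentiating numerator and denominator 3 times the quotient is (-128*e^(4*t) + 24*tan(t)^4 + 32*tan(t)^2 + 8)/(12); at t = 0 this is -10.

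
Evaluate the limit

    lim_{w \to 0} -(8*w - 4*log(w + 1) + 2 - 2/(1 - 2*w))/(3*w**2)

2

Substitution gives 0/0; apply L'Hôpital's rule 2 times.
After differentiating numerator and denominator 2 times the quotient is (16/(2*w - 1)^3 + 4/(w + 1)^2)/(-6); at w = 0 this is 2.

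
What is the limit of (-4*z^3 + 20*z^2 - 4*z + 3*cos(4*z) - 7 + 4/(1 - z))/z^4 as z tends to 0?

Substitution gives 0/0; apply L'Hôpital's rule 4 times.
After differentiating numerator and denominator 4 times the quotient is (768*cos(4*z) - 96/(z - 1)^5)/(24); at z = 0 this is 36.

36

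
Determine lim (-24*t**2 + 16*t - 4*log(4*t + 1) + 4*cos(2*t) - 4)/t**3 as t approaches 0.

-256/3

Substitution gives 0/0; apply L'Hôpital's rule 3 times.
After differentiating numerator and denominator 3 times the quotient is (32*sin(2*t) - 512/(4*t + 1)^3)/(6); at t = 0 this is -256/3.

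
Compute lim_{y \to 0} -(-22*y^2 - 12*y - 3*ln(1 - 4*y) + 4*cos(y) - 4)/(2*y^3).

-32

Substitution gives 0/0 (the numerator vanishes to order 3).
Expand each term to order y^3: the coefficient of y^3 in -3·ln(1 - 4y) is 64 and in 4·cos(y) is 0.
Lower-order terms cancel with the polynomial part, so the numerator is (64)·y^3 + o(y^3), and the limit is (64)/(-2) = -32.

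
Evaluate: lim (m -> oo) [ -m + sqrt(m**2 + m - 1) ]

1/2

This has the form ∞ − ∞. Multiply and divide by the conjugate √(m^2 + m - 1) + m.
That gives (m - 1) / (√(m^2 + m - 1) + m).
Divide numerator and denominator by m: the limit is 1/(2·1) = 1/2.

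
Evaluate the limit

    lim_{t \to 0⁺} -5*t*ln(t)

This is a 0·(−∞) form. Rewrite as -5·ln(t) / t^(−1) and apply L'Hôpital:
the derivative quotient is -5·(1/t) / (−1·t^(−2)) = (5/1)·t^1 → 0.

0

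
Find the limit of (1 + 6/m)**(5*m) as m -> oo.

e^(30)

The base → 1 and the exponent → ∞: a 1^∞ form.
Take logarithms: (5m)·ln(1 + 6/m). Since ln(1+u) ~ u for small u, this behaves like (5m)·(6/m) → 30.
So the limit is e^(30).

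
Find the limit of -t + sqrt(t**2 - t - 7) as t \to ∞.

An ∞ − ∞ form. Rationalising with the conjugate, the difference becomes (-t - 7) / (√(t^2 - t - 7) + t).
For large t the denominator behaves like 2·t, so the quotient tends to -1/2 = -1/2.

-1/2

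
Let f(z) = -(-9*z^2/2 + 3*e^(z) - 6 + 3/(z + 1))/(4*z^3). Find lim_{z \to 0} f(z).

Substitution gives 0/0; apply L'Hôpital's rule 3 times.
After differentiating numerator and denominator 3 times the quotient is (3*e^(z) - 18/(z + 1)^4)/(-24); at z = 0 this is 5/8.

5/8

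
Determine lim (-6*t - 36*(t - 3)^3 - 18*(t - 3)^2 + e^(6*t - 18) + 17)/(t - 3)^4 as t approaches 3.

Direct substitution gives 0/0.
Apply L'Hôpital: lim (-36*t - 108*(t - 3)^2 + 6*e^(6*t - 18) + 102)/(4*(t - 3)^3), still 0/0.
Apply L'Hôpital: lim (-216*t + 36*e^(6*t - 18) + 612)/(12*(t - 3)^2), still 0/0.
Apply L'Hôpital: lim (216*e^(6*t - 18) - 216)/(24*t - 72), still 0/0.
After 4 applications of L'Hôpital's rule the quotient is (1296*e^(6*t - 18))/(24); substituting t = 3 gives 54.

54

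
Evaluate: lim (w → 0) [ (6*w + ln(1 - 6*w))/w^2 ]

-18

Direct substitution gives 0/0.
Apply L'Hôpital: lim (6 - 6/(1 - 6*w))/(2*w), still 0/0.
After 2 applications of L'Hôpital's rule the quotient is (-36/(1 - 6*w)^2)/(2); substituting w = 0 gives -18.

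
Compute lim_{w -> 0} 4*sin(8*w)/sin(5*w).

32/5

Substitution gives 0/0.
Divide numerator and denominator by w: sin(8w)/w → 8 and sin(5w)/w → 5, so the limit is 4·8/5 = 32/5.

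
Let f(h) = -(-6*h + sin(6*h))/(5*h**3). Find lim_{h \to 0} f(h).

Direct substitution gives 0/0.
Apply L'Hôpital: lim (6*cos(6*h) - 6)/(-15*h^2), still 0/0.
Apply L'Hôpital: lim (-36*sin(6*h))/(-30*h), still 0/0.
After 3 applications of L'Hôpital's rule the quotient is (-216*cos(6*h))/(-30); substituting h = 0 gives 36/5.

36/5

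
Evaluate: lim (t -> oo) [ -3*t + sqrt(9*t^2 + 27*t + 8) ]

9/2

An ∞ − ∞ form. Rationalising with the conjugate, the difference becomes (27t + 8) / (√(9*t^2 + 27*t + 8) + 3t).
For large t the denominator behaves like 2·3t, so the quotient tends to 27/6 = 9/2.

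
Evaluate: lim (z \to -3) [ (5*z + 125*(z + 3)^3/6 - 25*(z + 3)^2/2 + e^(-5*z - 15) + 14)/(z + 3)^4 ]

Direct substitution gives 0/0.
Apply L'Hôpital: lim (-25*z + 125*(z + 3)^2/2 - 5*e^(-5*z - 15) - 70)/(4*(z + 3)^3), still 0/0.
Apply L'Hôpital: lim (125*z + 25*e^(-5*z - 15) + 350)/(12*(z + 3)^2), still 0/0.
Apply L'Hôpital: lim (125 - 125*e^(-5*z - 15))/(24*z + 72), still 0/0.
After 4 applications of L'Hôpital's rule the quotient is (625*e^(-5*z - 15))/(24); substituting z = -3 gives 625/24.

625/24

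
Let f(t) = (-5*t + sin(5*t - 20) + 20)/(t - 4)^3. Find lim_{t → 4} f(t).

-125/6

Direct substitution gives 0/0.
Apply L'Hôpital: lim (5*cos(5*t - 20) - 5)/(3*(t - 4)^2), still 0/0.
Apply L'Hôpital: lim (-25*sin(5*t - 20))/(6*t - 24), still 0/0.
After 3 applications of L'Hôpital's rule the quotient is (-125*cos(5*t - 20))/(6); substituting t = 4 gives -125/6.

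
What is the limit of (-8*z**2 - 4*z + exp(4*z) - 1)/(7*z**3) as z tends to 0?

32/21

Direct substitution gives 0/0.
Apply L'Hôpital: lim (-16*z + 4*e^(4*z) - 4)/(21*z^2), still 0/0.
Apply L'Hôpital: lim (16*e^(4*z) - 16)/(42*z), still 0/0.
After 3 applications of L'Hôpital's rule the quotient is (64*e^(4*z))/(42); substituting z = 0 gives 32/21.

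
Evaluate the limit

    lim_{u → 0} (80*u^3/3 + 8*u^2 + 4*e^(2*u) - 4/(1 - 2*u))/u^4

Substitution gives 0/0 (the numerator vanishes to order 4).
Expand each term to order u^4: the coefficient of u^4 in -4·1/(1 - 2u) is -64 and in 4·e^(2u) is 8/3.
Lower-order terms cancel with the polynomial part, so the numerator is (-184/3)·u^4 + o(u^4), and the limit is (-184/3)/(1) = -184/3.

-184/3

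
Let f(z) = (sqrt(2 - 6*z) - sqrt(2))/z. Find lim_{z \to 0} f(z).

-3*√(2)/2

A 0/0 form; rationalise with √(2 - 6z) + √2. This collapses the numerator to -6z, leaving -6/(√(2 - 6z) + √2) → -6/(2√2) = -3*√(2)/2.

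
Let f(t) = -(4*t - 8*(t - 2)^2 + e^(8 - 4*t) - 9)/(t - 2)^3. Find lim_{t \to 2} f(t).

Direct substitution gives 0/0.
Apply L'Hôpital: lim (-16*t - 4*e^(8 - 4*t) + 36)/(-3*(t - 2)^2), still 0/0.
Apply L'Hôpital: lim (16*e^(8 - 4*t) - 16)/(12 - 6*t), still 0/0.
After 3 applications of L'Hôpital's rule the quotient is (-64*e^(8 - 4*t))/(-6); substituting t = 2 gives 32/3.

32/3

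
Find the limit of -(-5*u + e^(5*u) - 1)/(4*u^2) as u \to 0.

Direct substitution gives 0/0.
Apply L'Hôpital: lim (5*e^(5*u) - 5)/(-8*u), still 0/0.
After 2 applications of L'Hôpital's rule the quotient is (25*e^(5*u))/(-8); substituting u = 0 gives -25/8.

-25/8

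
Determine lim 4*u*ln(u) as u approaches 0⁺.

0

This is a 0·(−∞) form. Rewrite as 4·ln(u) / u^(−1) and apply L'Hôpital:
the derivative quotient is 4·(1/u) / (−1·u^(−2)) = (-4/1)·u^1 → 0.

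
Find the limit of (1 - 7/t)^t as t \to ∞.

e^(-7)

Let L be the limit and take ln: ln L = lim (t)·ln(1 - 7/t) = lim (t)·(-7/t + O(1/t²)) = -7.
Hence L = e^(-7).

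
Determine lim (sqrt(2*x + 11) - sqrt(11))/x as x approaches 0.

√(11)/11

Substitution gives 0/0. Multiply numerator and denominator by the conjugate √(11 + 2x) + √11.
The numerator becomes (11 + 2x) − 11 = 2x, so the expression simplifies to 2/(√(11 + 2x) + √11).
Letting x → 0 gives 2/(2√11) = √(11)/11.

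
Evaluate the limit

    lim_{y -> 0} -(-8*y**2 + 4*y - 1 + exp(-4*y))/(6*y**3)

16/9

Direct substitution gives 0/0.
Apply L'Hôpital: lim (-16*y + 4 - 4*e^(-4*y))/(-18*y^2), still 0/0.
Apply L'Hôpital: lim (-16 + 16*e^(-4*y))/(-36*y), still 0/0.
After 3 applications of L'Hôpital's rule the quotient is (-64*e^(-4*y))/(-36); substituting y = 0 gives 16/9.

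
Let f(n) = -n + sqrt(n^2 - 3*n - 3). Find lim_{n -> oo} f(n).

An ∞ − ∞ form. Rationalising with the conjugate, the difference becomes (-3n - 3) / (√(n^2 - 3*n - 3) + n).
For large n the denominator behaves like 2·n, so the quotient tends to -3/2 = -3/2.

-3/2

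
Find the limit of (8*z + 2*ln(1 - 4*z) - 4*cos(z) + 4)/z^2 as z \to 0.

-14

Substitution gives 0/0; apply L'Hôpital's rule 2 times.
After differentiating numerator and denominator 2 times the quotient is (4*cos(z) - 32/(4*z - 1)^2)/(2); at z = 0 this is -14.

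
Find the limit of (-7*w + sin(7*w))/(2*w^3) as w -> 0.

Direct substitution gives 0/0.
Apply L'Hôpital: lim (7*cos(7*w) - 7)/(6*w^2), still 0/0.
Apply L'Hôpital: lim (-49*sin(7*w))/(12*w), still 0/0.
After 3 applications of L'Hôpital's rule the quotient is (-343*cos(7*w))/(12); substituting w = 0 gives -343/12.

-343/12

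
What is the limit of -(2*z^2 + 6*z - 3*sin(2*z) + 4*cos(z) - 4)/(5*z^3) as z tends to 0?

Substitution gives 0/0 (the numerator vanishes to order 3).
Expand each term to order z^3: the coefficient of z^3 in -3·sin(2z) is 4 and in 4·cos(z) is 0.
Lower-order terms cancel with the polynomial part, so the numerator is (4)·z^3 + o(z^3), and the limit is (4)/(-5) = -4/5.

-4/5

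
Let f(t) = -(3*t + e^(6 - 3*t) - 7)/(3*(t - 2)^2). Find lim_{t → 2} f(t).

Direct substitution gives 0/0.
Apply L'Hôpital: lim (3 - 3*e^(6 - 3*t))/(12 - 6*t), still 0/0.
After 2 applications of L'Hôpital's rule the quotient is (9*e^(6 - 3*t))/(-6); substituting t = 2 gives -3/2.

-3/2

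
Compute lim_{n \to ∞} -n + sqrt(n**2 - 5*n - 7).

This has the form ∞ − ∞. Multiply and divide by the conjugate √(n^2 - 5*n - 7) + n.
That gives (-5n - 7) / (√(n^2 - 5*n - 7) + n).
Divide numerator and denominator by n: the limit is -5/(2·1) = -5/2.

-5/2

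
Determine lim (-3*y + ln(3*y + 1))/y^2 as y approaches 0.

-9/2

Direct substitution gives 0/0.
Apply L'Hôpital: lim (-3 + 3/(3*y + 1))/(2*y), still 0/0.
After 2 applications of L'Hôpital's rule the quotient is (-9/(3*y + 1)^2)/(2); substituting y = 0 gives -9/2.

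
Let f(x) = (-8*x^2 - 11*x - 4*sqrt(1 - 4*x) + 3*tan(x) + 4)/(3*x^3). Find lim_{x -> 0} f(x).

Substitution gives 0/0 (the numerator vanishes to order 3).
Expand each term to order x^3: the coefficient of x^3 in -4·√(1 - 4x) is 16 and in 3·tan(x) is 1.
Lower-order terms cancel with the polynomial part, so the numerator is (17)·x^3 + o(x^3), and the limit is (17)/(3) = 17/3.

17/3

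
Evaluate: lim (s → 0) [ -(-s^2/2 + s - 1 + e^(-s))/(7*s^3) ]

1/42

Direct substitution gives 0/0.
Apply L'Hôpital: lim (-s + 1 - e^(-s))/(-21*s^2), still 0/0.
Apply L'Hôpital: lim (-1 + e^(-s))/(-42*s), still 0/0.
After 3 applications of L'Hôpital's rule the quotient is (-e^(-s))/(-42); substituting s = 0 gives 1/42.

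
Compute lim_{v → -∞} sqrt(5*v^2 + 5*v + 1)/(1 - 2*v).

For large |v|, √(5*v^2 + 5*v + 1) ≈ √5·|v| and the denominator ≈ -2v.
Since v → −∞, |v| = −v, giving −√5/(-2) = √(5)/2.

√(5)/2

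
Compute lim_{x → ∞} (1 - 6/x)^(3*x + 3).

e^(-18)

Let L be the limit and take ln: ln L = lim (3x + 3)·ln(1 - 6/x) = lim (3x + 3)·(-6/x + O(1/x²)) = -18.
Hence L = e^(-18).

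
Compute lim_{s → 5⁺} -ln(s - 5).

∞

As s → 5⁺, s - 5 → 0⁺ and ln(s - 5) → −∞.
Multiplying by -1 gives ∞.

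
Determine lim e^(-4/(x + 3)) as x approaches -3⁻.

As x → -3⁻, -4/(x + 3) → +∞, so e^(-4/(x + 3)) → ∞.

∞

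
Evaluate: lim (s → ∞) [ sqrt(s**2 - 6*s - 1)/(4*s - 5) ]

1/4

For large |s|, √(s^2 - 6*s - 1) ≈ √1·|s| and the denominator ≈ 4s.
Since s → +∞, |s| = s, giving √1/(4) = 1/4.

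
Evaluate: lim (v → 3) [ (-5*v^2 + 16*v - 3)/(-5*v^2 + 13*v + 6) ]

At v = 3 both the top and bottom vanish — a removable singularity. Factoring out (v - 3) from each leaves (1 - 5*v)/(-5*v - 2), which at v = 3 equals 14/17.

14/17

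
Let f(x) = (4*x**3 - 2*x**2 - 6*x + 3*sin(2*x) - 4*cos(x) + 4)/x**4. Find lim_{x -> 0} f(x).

Substitution gives 0/0 (the numerator vanishes to order 4).
Expand each term to order x^4: the coefficient of x^4 in 3·sin(2x) is 0 and in -4·cos(x) is -1/6.
Lower-order terms cancel with the polynomial part, so the numerator is (-1/6)·x^4 + o(x^4), and the limit is (-1/6)/(1) = -1/6.

-1/6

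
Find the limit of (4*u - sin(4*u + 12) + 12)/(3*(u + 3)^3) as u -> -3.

32/9

Direct substitution gives 0/0.
Apply L'Hôpital: lim (4 - 4*cos(4*u + 12))/(9*(u + 3)^2), still 0/0.
Apply L'Hôpital: lim (16*sin(4*u + 12))/(18*u + 54), still 0/0.
After 3 applications of L'Hôpital's rule the quotient is (64*cos(4*u + 12))/(18); substituting u = -3 gives 32/9.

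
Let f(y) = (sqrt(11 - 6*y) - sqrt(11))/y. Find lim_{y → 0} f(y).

-3*√(11)/11

A 0/0 form; rationalise with √(11 - 6y) + √11. This collapses the numerator to -6y, leaving -6/(√(11 - 6y) + √11) → -6/(2√11) = -3*√(11)/11.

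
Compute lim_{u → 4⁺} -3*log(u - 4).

As u → 4⁺, u - 4 → 0⁺ and ln(u - 4) → −∞.
Multiplying by -3 gives ∞.

∞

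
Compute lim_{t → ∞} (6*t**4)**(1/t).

1

Base → ∞ and exponent → 0: an ∞^0 form.
Take logs: (1/t)·ln(6·t^4) = (ln 6 + 4·ln t)/t → 0.
So the limit is e^0 = 1.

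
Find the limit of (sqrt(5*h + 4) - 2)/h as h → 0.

5/4

A 0/0 form; rationalise with √(4 + 5h) + √4. This collapses the numerator to 5h, leaving 5/(√(4 + 5h) + √4) → 5/(2√4) = 5/4.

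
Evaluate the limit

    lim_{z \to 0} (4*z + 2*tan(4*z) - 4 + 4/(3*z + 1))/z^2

Substitution gives 0/0 (the numerator vanishes to order 2).
Expand each term to order z^2: the coefficient of z^2 in 2·tan(4z) is 0 and in 4·1/(1 + 3z) is 36.
Lower-order terms cancel with the polynomial part, so the numerator is (36)·z^2 + o(z^2), and the limit is (36)/(1) = 36.

36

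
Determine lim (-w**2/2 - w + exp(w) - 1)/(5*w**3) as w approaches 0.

1/30

Direct substitution gives 0/0.
Apply L'Hôpital: lim (-w + e^(w) - 1)/(15*w^2), still 0/0.
Apply L'Hôpital: lim (e^(w) - 1)/(30*w), still 0/0.
After 3 applications of L'Hôpital's rule the quotient is (e^(w))/(30); substituting w = 0 gives 1/30.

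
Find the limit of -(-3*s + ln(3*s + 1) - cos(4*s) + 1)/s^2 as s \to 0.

-7/2

Substitution gives 0/0; apply L'Hôpital's rule 2 times.
After differentiating numerator and denominator 2 times the quotient is (16*cos(4*s) - 9/(3*s + 1)^2)/(-2); at s = 0 this is -7/2.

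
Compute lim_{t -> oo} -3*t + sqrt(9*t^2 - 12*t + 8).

-2

An ∞ − ∞ form. Rationalising with the conjugate, the difference becomes (-12t + 8) / (√(9*t^2 - 12*t + 8) + 3t).
For large t the denominator behaves like 2·3t, so the quotient tends to -12/6 = -2.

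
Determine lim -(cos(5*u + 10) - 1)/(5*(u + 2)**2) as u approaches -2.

Direct substitution gives 0/0.
Apply L'Hôpital: lim (-5*sin(5*u + 10))/(-10*u - 20), still 0/0.
After 2 applications of L'Hôpital's rule the quotient is (-25*cos(5*u + 10))/(-10); substituting u = -2 gives 5/2.

5/2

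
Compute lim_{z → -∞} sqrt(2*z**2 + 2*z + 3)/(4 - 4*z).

For large |z|, √(2*z^2 + 2*z + 3) ≈ √2·|z| and the denominator ≈ -4z.
Since z → −∞, |z| = −z, giving −√2/(-4) = √(2)/4.

√(2)/4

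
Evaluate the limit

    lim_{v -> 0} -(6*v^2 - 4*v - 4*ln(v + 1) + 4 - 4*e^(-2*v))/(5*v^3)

-4/5

Substitution gives 0/0; apply L'Hôpital's rule 3 times.
After differentiating numerator and denominator 3 times the quotient is (32*e^(-2*v) - 8/(v + 1)^3)/(-30); at v = 0 this is -4/5.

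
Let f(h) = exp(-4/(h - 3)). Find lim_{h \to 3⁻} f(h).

∞

As h → 3⁻, -4/(h - 3) → +∞, so e^(-4/(h - 3)) → ∞.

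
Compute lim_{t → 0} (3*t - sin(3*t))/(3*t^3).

Direct substitution gives 0/0.
Apply L'Hôpital: lim (3 - 3*cos(3*t))/(9*t^2), still 0/0.
Apply L'Hôpital: lim (9*sin(3*t))/(18*t), still 0/0.
After 3 applications of L'Hôpital's rule the quotient is (27*cos(3*t))/(18); substituting t = 0 gives 3/2.

3/2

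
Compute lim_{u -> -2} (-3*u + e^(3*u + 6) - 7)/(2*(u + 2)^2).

9/4

Direct substitution gives 0/0.
Apply L'Hôpital: lim (3*e^(3*u + 6) - 3)/(4*u + 8), still 0/0.
After 2 applications of L'Hôpital's rule the quotient is (9*e^(3*u + 6))/(4); substituting u = -2 gives 9/4.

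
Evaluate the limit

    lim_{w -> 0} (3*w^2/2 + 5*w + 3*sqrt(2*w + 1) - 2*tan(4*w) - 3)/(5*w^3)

-247/30

Substitution gives 0/0 (the numerator vanishes to order 3).
Expand each term to order w^3: the coefficient of w^3 in 3·√(1 + 2w) is 3/2 and in -2·tan(4w) is -128/3.
Lower-order terms cancel with the polynomial part, so the numerator is (-247/6)·w^3 + o(w^3), and the limit is (-247/6)/(5) = -247/30.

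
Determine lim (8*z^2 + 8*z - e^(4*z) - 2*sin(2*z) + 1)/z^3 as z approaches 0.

-8

Substitution gives 0/0 (the numerator vanishes to order 3).
Expand each term to order z^3: the coefficient of z^3 in −e^(4z) is -32/3 and in -2·sin(2z) is 8/3.
Lower-order terms cancel with the polynomial part, so the numerator is (-8)·z^3 + o(z^3), and the limit is (-8)/(1) = -8.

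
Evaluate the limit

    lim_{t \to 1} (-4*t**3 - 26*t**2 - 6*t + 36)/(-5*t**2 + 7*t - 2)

70/3

Since t = 1 makes numerator and denominator zero, (t - 1) divides both.
Cancelling it gives (-4*t^2 - 30*t - 36)/(2 - 5*t); now plug in t = 1 to get 70/3.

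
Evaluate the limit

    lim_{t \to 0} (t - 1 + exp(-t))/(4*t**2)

1/8

Direct substitution gives 0/0.
Apply L'Hôpital: lim (1 - e^(-t))/(8*t), still 0/0.
After 2 applications of L'Hôpital's rule the quotient is (e^(-t))/(8); substituting t = 0 gives 1/8.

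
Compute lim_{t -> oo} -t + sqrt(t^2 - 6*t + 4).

This has the form ∞ − ∞. Multiply and divide by the conjugate √(t^2 - 6*t + 4) + t.
That gives (-6t + 4) / (√(t^2 - 6*t + 4) + t).
Divide numerator and denominator by t: the limit is -6/(2·1) = -3.

-3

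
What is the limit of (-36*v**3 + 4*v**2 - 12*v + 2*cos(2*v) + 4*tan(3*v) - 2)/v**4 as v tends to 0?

4/3

Substitution gives 0/0 (the numerator vanishes to order 4).
Expand each term to order v^4: the coefficient of v^4 in 2·cos(2v) is 4/3 and in 4·tan(3v) is 0.
Lower-order terms cancel with the polynomial part, so the numerator is (4/3)·v^4 + o(v^4), and the limit is (4/3)/(1) = 4/3.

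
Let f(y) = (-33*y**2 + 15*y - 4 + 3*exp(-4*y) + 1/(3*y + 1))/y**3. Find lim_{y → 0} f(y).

-59

Substitution gives 0/0 (the numerator vanishes to order 3).
Expand each term to order y^3: the coefficient of y^3 in 3·e^(-4y) is -32 and in 1/(1 + 3y) is -27.
Lower-order terms cancel with the polynomial part, so the numerator is (-59)·y^3 + o(y^3), and the limit is (-59)/(1) = -59.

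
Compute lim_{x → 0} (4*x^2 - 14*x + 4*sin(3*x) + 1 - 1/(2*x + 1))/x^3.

Substitution gives 0/0 (the numerator vanishes to order 3).
Expand each term to order x^3: the coefficient of x^3 in −1/(1 + 2x) is 8 and in 4·sin(3x) is -18.
Lower-order terms cancel with the polynomial part, so the numerator is (-10)·x^3 + o(x^3), and the limit is (-10)/(1) = -10.

-10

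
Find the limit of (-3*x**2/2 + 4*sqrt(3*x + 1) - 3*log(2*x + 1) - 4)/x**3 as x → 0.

Substitution gives 0/0 (the numerator vanishes to order 3).
Expand each term to order x^3: the coefficient of x^3 in 4·√(1 + 3x) is 27/4 and in -3·ln(1 + 2x) is -8.
Lower-order terms cancel with the polynomial part, so the numerator is (-5/4)·x^3 + o(x^3), and the limit is (-5/4)/(1) = -5/4.

-5/4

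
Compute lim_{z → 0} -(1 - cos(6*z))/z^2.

Substitution gives 0/0.
Use (1 − cos u)/u² → 1/2 with u = 6z: the limit is 6²/(2·(-1)) = -18.

-18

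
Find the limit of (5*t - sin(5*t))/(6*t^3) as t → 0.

Direct substitution gives 0/0.
Apply L'Hôpital: lim (5 - 5*cos(5*t))/(18*t^2), still 0/0.
Apply L'Hôpital: lim (25*sin(5*t))/(36*t), still 0/0.
After 3 applications of L'Hôpital's rule the quotient is (125*cos(5*t))/(36); substituting t = 0 gives 125/36.

125/36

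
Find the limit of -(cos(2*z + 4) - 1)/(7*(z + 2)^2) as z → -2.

Direct substitution gives 0/0.
Apply L'Hôpital: lim (-2*sin(2*z + 4))/(-14*z - 28), still 0/0.
After 2 applications of L'Hôpital's rule the quotient is (-4*cos(2*z + 4))/(-14); substituting z = -2 gives 2/7.

2/7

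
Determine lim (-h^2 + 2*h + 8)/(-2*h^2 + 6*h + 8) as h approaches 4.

Direct substitution gives 0/0, so factor. Both numerator and denominator have (h - 4) as a factor.
After cancelling, the expression reduces to (-h - 2)/(-2*h - 2).
Substituting h = 4 gives 3/5.

3/5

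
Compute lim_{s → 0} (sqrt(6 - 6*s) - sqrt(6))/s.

-√(6)/2

A 0/0 form; rationalise with √(6 - 6s) + √6. This collapses the numerator to -6s, leaving -6/(√(6 - 6s) + √6) → -6/(2√6) = -√(6)/2.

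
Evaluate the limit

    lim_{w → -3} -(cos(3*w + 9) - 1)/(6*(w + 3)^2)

Direct substitution gives 0/0.
Apply L'Hôpital: lim (-3*sin(3*w + 9))/(-12*w - 36), still 0/0.
After 2 applications of L'Hôpital's rule the quotient is (-9*cos(3*w + 9))/(-12); substituting w = -3 gives 3/4.

3/4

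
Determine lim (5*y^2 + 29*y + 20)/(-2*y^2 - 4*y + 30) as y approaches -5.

-21/16

At y = -5 both the top and bottom vanish — a removable singularity. Factoring out (y + 5) from each leaves (5*y + 4)/(6 - 2*y), which at y = -5 equals -21/16.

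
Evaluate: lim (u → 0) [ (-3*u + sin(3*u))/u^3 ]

Direct substitution gives 0/0.
Apply L'Hôpital: lim (3*cos(3*u) - 3)/(3*u^2), still 0/0.
Apply L'Hôpital: lim (-9*sin(3*u))/(6*u), still 0/0.
After 3 applications of L'Hôpital's rule the quotient is (-27*cos(3*u))/(6); substituting u = 0 gives -9/2.

-9/2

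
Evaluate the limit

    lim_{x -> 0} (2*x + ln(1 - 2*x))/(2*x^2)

-1

Direct substitution gives 0/0.
Apply L'Hôpital: lim (2 - 2/(1 - 2*x))/(4*x), still 0/0.
After 2 applications of L'Hôpital's rule the quotient is (-4/(1 - 2*x)^2)/(4); substituting x = 0 gives -1.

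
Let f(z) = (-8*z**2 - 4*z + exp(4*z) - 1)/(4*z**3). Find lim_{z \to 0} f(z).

Direct substitution gives 0/0.
Apply L'Hôpital: lim (-16*z + 4*e^(4*z) - 4)/(12*z^2), still 0/0.
Apply L'Hôpital: lim (16*e^(4*z) - 16)/(24*z), still 0/0.
After 3 applications of L'Hôpital's rule the quotient is (64*e^(4*z))/(24); substituting z = 0 gives 8/3.

8/3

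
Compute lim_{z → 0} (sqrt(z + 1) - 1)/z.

Substitution gives 0/0. Multiply numerator and denominator by the conjugate √(1 + z) + √1.
The numerator becomes (1 + z) − 1 = z, so the expression simplifies to 1/(√(1 + z) + √1).
Letting z → 0 gives 1/(2√1) = 1/2.

1/2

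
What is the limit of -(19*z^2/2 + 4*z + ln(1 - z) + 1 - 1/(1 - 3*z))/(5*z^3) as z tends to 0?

82/15

Substitution gives 0/0; apply L'Hôpital's rule 3 times.
After differentiating numerator and denominator 3 times the quotient is (-162/(3*z - 1)^4 + 2/(z - 1)^3)/(-30); at z = 0 this is 82/15.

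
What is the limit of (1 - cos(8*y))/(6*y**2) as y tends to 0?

16/3

Substitution gives 0/0.
Use (1 − cos u)/u² → 1/2 with u = 8y: the limit is 8²/(2·6) = 16/3.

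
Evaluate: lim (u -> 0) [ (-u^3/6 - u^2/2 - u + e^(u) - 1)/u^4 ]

Direct substitution gives 0/0.
Apply L'Hôpital: lim (-u^2/2 - u + e^(u) - 1)/(4*u^3), still 0/0.
Apply L'Hôpital: lim (-u + e^(u) - 1)/(12*u^2), still 0/0.
Apply L'Hôpital: lim (e^(u) - 1)/(24*u), still 0/0.
After 4 applications of L'Hôpital's rule the quotient is (e^(u))/(24); substituting u = 0 gives 1/24.

1/24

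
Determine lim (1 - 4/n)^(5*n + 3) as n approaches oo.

The base → 1 and the exponent → ∞: a 1^∞ form.
Take logarithms: (5n + 3)·ln(1 - 4/n). Since ln(1+u) ~ u for small u, this behaves like (5n)·(-4/n) → -20.
So the limit is e^(-20).

e^(-20)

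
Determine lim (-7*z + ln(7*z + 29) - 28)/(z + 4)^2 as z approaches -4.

-49/2

Direct substitution gives 0/0.
Apply L'Hôpital: lim (-7 + 7/(7*z + 29))/(2*z + 8), still 0/0.
After 2 applications of L'Hôpital's rule the quotient is (-49/(7*z + 29)^2)/(2); substituting z = -4 gives -49/2.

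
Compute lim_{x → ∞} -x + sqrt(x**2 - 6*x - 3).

This has the form ∞ − ∞. Multiply and divide by the conjugate √(x^2 - 6*x - 3) + x.
That gives (-6x - 3) / (√(x^2 - 6*x - 3) + x).
Divide numerator and denominator by x: the limit is -6/(2·1) = -3.

-3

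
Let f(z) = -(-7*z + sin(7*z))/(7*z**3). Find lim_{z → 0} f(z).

49/6

Direct substitution gives 0/0.
Apply L'Hôpital: lim (7*cos(7*z) - 7)/(-21*z^2), still 0/0.
Apply L'Hôpital: lim (-49*sin(7*z))/(-42*z), still 0/0.
After 3 applications of L'Hôpital's rule the quotient is (-343*cos(7*z))/(-42); substituting z = 0 gives 49/6.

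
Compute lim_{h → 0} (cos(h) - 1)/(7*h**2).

-1/14

Direct substitution gives 0/0.
Apply L'Hôpital: lim (-sin(h))/(14*h), still 0/0.
After 2 applications of L'Hôpital's rule the quotient is (-cos(h))/(14); substituting h = 0 gives -1/14.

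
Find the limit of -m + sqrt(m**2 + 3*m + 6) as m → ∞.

An ∞ − ∞ form. Rationalising with the conjugate, the difference becomes (3m + 6) / (√(m^2 + 3*m + 6) + m).
For large m the denominator behaves like 2·m, so the quotient tends to 3/2 = 3/2.

3/2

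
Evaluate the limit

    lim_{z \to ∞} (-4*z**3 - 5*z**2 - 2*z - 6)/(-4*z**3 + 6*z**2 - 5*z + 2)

1

Numerator and denominator both have degree 3.
Dividing every term by z^3, all lower-order terms vanish and the limit is the ratio of leading coefficients, -4/(-4) = 1.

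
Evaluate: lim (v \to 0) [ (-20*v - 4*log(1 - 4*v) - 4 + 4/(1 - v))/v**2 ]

36

Substitution gives 0/0; apply L'Hôpital's rule 2 times.
After differentiating numerator and denominator 2 times the quotient is (64/(4*v - 1)^2 - 8/(v - 1)^3)/(2); at v = 0 this is 36.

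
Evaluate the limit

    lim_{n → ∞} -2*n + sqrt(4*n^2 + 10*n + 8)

This has the form ∞ − ∞. Multiply and divide by the conjugate √(4*n^2 + 10*n + 8) + 2n.
That gives (10n + 8) / (√(4*n^2 + 10*n + 8) + 2n).
Divide numerator and denominator by n: the limit is 10/(2·2) = 5/2.

5/2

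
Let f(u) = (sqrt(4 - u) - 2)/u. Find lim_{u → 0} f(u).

-1/4

A 0/0 form; rationalise with √(4 - u) + √4. This collapses the numerator to -u, leaving -1/(√(4 - u) + √4) → -1/(2√4) = -1/4.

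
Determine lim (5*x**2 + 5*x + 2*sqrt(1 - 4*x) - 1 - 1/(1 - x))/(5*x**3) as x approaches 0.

-9/5

Substitution gives 0/0 (the numerator vanishes to order 3).
Expand each term to order x^3: the coefficient of x^3 in −1/(1 - x) is -1 and in 2·√(1 - 4x) is -8.
Lower-order terms cancel with the polynomial part, so the numerator is (-9)·x^3 + o(x^3), and the limit is (-9)/(5) = -9/5.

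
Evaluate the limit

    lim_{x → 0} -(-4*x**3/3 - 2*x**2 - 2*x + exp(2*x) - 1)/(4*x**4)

-1/6

Direct substitution gives 0/0.
Apply L'Hôpital: lim (-4*x^2 - 4*x + 2*e^(2*x) - 2)/(-16*x^3), still 0/0.
Apply L'Hôpital: lim (-8*x + 4*e^(2*x) - 4)/(-48*x^2), still 0/0.
Apply L'Hôpital: lim (8*e^(2*x) - 8)/(-96*x), still 0/0.
After 4 applications of L'Hôpital's rule the quotient is (16*e^(2*x))/(-96); substituting x = 0 gives -1/6.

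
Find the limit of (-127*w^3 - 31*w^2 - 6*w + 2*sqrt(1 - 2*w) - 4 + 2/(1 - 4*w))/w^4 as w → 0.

2043/4

Substitution gives 0/0; apply L'Hôpital's rule 4 times.
After differentiating numerator and denominator 4 times the quotient is (-12288/(4*w - 1)^5 - 30/(1 - 2*w)^(7/2))/(24); at w = 0 this is 2043/4.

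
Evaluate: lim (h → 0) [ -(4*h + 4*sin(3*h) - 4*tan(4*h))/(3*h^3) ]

Substitution gives 0/0; apply L'Hôpital's rule 3 times.
After differentiating numerator and denominator 3 times the quotient is (-108*cos(3*h) - 1536*tan(4*h)^4 - 2048*tan(4*h)^2 - 512)/(-18); at h = 0 this is 310/9.

310/9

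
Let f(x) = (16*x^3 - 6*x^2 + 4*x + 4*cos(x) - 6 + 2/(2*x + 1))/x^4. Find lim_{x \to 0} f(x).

193/6

Substitution gives 0/0; apply L'Hôpital's rule 4 times.
After differentiating numerator and denominator 4 times the quotient is (4*cos(x) + 768/(2*x + 1)^5)/(24); at x = 0 this is 193/6.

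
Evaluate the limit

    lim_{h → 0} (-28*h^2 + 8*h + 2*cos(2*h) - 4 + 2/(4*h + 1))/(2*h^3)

Substitution gives 0/0; apply L'Hôpital's rule 3 times.
After differentiating numerator and denominator 3 times the quotient is (16*sin(2*h) - 768/(4*h + 1)^4)/(12); at h = 0 this is -64.

-64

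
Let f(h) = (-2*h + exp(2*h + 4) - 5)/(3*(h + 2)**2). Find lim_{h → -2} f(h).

Direct substitution gives 0/0.
Apply L'Hôpital: lim (2*e^(2*h + 4) - 2)/(6*h + 12), still 0/0.
After 2 applications of L'Hôpital's rule the quotient is (4*e^(2*h + 4))/(6); substituting h = -2 gives 2/3.

2/3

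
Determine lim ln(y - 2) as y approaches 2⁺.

-∞

As y → 2⁺, y - 2 → 0⁺ and ln(y - 2) → −∞.
Multiplying by 1 gives -∞.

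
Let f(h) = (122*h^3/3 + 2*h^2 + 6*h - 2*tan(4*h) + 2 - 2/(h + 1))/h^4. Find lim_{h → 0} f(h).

Substitution gives 0/0 (the numerator vanishes to order 4).
Expand each term to order h^4: the coefficient of h^4 in -2·tan(4h) is 0 and in -2·1/(1 + h) is -2.
Lower-order terms cancel with the polynomial part, so the numerator is (-2)·h^4 + o(h^4), and the limit is (-2)/(1) = -2.

-2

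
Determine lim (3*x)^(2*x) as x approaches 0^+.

Base → 0⁺ and exponent → 0⁺: a 0^0 form.
Take logs: 2x·ln(3x). This is 0·(−∞); rewriting as ln(3x)/(1/(2x)) and applying L'Hôpital gives 0.
Hence the limit is e^0 = 1.

1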